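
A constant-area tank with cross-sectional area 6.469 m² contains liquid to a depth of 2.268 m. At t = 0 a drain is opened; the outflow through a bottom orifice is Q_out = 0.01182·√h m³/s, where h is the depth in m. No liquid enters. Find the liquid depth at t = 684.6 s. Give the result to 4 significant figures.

0.7754 m

A dh/dt = −Q_out = −0.01182 √h.
∫ h^(−1/2) dh = −(0.01182/A) ∫ dt, giving 2√h = 2√h₀ − (0.01182/A) t.
√h = √2.268 − 0.01182·684.6/(2·6.469) = 1.50599 − 0.625442 = 0.880546.
h = 0.880546² = 0.775361 m.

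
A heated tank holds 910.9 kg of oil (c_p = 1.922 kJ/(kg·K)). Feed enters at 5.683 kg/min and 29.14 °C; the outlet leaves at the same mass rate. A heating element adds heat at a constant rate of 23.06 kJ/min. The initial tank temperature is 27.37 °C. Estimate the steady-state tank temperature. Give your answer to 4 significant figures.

31.25 °C

M c_p dT/dt = ṁ c_p (T_in − T) + Q̇.
At steady state dT/dt = 0 ⇒ T_ss = T_in + Q̇/(ṁ c_p) = 29.14 + 23.06/(5.683·1.922) = 31.2512 °C.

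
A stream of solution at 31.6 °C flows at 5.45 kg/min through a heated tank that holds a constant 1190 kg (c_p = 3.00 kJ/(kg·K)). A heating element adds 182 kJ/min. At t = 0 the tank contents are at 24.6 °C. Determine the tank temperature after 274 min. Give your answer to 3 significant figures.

37.6 °C

Unsteady energy balance on the tank contents: M c_p dT/dt = ṁ c_p (T_in − T) + 182.
τ = M/ṁ = 218.35 min; T_ss = T_in + Q̇/(ṁ c_p) = 31.6 + 182/(5.45·3.00) = 42.731 °C.
Integrating: T(t) = T_ss + (T₀ − T_ss) e^(−t/τ).
T(274) = 42.731 + (-18.131)·e^(−274/218.35) = 42.731 + (-18.131)·0.28511 = 37.562 °C.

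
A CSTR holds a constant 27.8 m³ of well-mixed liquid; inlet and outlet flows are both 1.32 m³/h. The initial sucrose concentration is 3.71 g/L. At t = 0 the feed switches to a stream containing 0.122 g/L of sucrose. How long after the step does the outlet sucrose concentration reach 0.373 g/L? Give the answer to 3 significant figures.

Species balance: V dC/dt = Q(C_in − C) ⇒ τ = V/Q = 21.061 h.
C(t) = C_in + (C₀ − C_in) e^(−t/τ). Set C = 0.373 and solve for t:
e^(−t/τ) = (C − C_in)/(C₀ − C_in) = (0.373 − 0.122)/(3.71 − 0.122) = 0.069955
t = −τ ln(…) = 21.061 × 2.6599 = 56.019 h.

56.0 h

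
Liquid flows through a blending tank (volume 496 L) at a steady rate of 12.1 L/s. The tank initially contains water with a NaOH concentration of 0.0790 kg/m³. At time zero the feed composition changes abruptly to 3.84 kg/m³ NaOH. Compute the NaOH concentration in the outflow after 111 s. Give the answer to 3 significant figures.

Species balance on the tank: V dC/dt = Q(C_in − C).
Rewrite as dC/dt + C/τ = C_in/τ, τ = V/Q = 40.992 s.
This is linear first-order; C(t) = C_in + (C₀ − C_in) e^(−t/τ).
C(111) = 3.84 + (0.0790 − 3.84)·e^(−111/40.992) = 3.84 + (-3.7610)·0.066679 = 3.5892 kg/m³.

3.59 kg/m³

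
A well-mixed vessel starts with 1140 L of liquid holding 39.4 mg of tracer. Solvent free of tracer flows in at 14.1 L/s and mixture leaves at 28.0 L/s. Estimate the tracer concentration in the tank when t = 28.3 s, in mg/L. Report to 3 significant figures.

0.0225 mg/L

Total volume: dV/dt = Q_in − Q_out = -13.900 L/s, so V(t) = 1140 − 13.900 t and V(28.3) = 746.63 L.
Solute balance: dm/dt = 0 − Q_out C = −Q_out m/V(t).
Separate: dm/m = −Q_out dt/V(t) ⇒ ln(m/m₀) = −(Q_out/(Q_in−Q_out)) ln(V/V₀).
m = m₀ (V₀/V)^(Q_out/(Q_in−Q_out)) = 39.4 × (1140/746.63)^(-2.0144) = 16.798 mg.
C = m/V = 16.798/746.63 = 0.022498 mg/L.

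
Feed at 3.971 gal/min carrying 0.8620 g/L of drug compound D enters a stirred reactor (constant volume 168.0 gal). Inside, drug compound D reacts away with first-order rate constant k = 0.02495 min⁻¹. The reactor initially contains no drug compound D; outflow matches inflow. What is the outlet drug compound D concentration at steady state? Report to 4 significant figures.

0.4194 g/L

V dC/dt = Q(C_in − C) − k V C.
Steady state (dC/dt = 0): C_ss = Q C_in/(Q + kV) = C_in/(1 + kV/Q).
C_ss = 3.971·0.8620/(3.971 + 0.02495·168.0) = 3.42300/8.16260 = 0.419352 g/L.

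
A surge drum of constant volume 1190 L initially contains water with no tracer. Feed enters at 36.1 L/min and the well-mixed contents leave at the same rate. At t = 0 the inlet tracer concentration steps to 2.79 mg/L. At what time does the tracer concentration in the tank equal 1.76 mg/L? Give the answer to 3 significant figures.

Species balance: V dC/dt = Q(C_in − C) ⇒ τ = V/Q = 32.964 min.
C(t) = C_in + (C₀ − C_in) e^(−t/τ). Set C = 1.76 and solve for t:
e^(−t/τ) = (C − C_in)/(C₀ − C_in) = (1.76 − 2.79)/(0 − 2.79) = 0.36918
t = −τ ln(…) = 32.964 × 0.99648 = 32.848 min.

32.8 min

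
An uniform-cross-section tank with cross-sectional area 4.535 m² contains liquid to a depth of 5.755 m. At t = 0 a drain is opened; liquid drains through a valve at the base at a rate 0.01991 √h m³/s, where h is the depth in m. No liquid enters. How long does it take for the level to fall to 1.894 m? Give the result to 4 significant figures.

465.9 s

A dh/dt = −Q_out = −0.01991 √h.
This is separable: 2 d(√h)/dt = −0.01991/A, so √h = √h₀ − (0.01991/(2A)) t.
t = 2A(√h₀ − √h)/0.01991 = 2·4.535·(√5.755 − √1.894)/0.01991
  = 9.07000 × (2.39896 − 1.37623) / 0.01991 = 465.905 s.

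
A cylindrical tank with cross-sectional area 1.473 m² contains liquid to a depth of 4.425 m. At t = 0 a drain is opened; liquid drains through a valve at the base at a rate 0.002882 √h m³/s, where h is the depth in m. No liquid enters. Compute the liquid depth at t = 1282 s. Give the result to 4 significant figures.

A dh/dt = −Q_out = −0.002882 √h.
∫ h^(−1/2) dh = −(0.002882/A) ∫ dt, giving 2√h = 2√h₀ − (0.002882/A) t.
√h = √4.425 − 0.002882·1282/(2·1.473) = 2.10357 − 1.25415 = 0.849419.
h = 0.849419² = 0.721513 m.

0.7215 m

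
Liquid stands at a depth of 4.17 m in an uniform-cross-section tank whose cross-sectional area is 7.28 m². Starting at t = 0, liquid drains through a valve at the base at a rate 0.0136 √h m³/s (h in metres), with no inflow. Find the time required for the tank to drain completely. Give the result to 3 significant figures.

2190 s

A dh/dt = −Q_out = −0.0136 √h.
Separate and integrate: 2(√h − √h₀) = −(0.0136/A) t.
Tank is empty when √h = 0: t_empty = 2A√h₀/0.0136.
t_empty = 2·7.28·√4.17/0.0136 = 14.560·2.0421/0.0136 = 2186.2 s.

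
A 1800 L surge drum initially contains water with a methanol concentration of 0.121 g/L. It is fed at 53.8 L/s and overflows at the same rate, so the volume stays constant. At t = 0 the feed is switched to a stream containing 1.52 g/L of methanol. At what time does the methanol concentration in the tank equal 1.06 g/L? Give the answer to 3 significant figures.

37.2 s

Species balance: V dC/dt = Q(C_in − C) ⇒ τ = V/Q = 33.457 s.
C(t) = C_in + (C₀ − C_in) e^(−t/τ). Set C = 1.06 and solve for t:
e^(−t/τ) = (C − C_in)/(C₀ − C_in) = (1.06 − 1.52)/(0.121 − 1.52) = 0.32881
t = −τ ln(…) = 33.457 × 1.1123 = 37.214 s.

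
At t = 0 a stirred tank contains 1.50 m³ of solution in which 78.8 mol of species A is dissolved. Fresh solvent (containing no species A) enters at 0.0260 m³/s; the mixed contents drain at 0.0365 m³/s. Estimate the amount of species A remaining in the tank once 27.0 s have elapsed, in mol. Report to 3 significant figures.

Let m(t) be the amount of species A. Volume: V(t) = V₀ + (Q_in − Q_out) t = 1.50 − 0.010500 t; V(27.0) = 1.2165 m³.
No species A enters, so dm/dt = −Q_out · (m/V).
Separate: dm/m = −Q_out dt/V(t) ⇒ ln(m/m₀) = −(Q_out/(Q_in−Q_out)) ln(V/V₀).
m = m₀ (V₀/V)^(Q_out/(Q_in−Q_out)) = 78.8 × (1.50/1.2165)^(-3.4762) = 38.042 mol.

38.0 mol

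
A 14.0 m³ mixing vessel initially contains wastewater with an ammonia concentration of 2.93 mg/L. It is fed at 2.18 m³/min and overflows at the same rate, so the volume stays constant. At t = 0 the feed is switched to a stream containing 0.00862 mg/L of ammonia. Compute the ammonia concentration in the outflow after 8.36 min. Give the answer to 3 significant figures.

0.803 mg/L

Species balance on the tank: V dC/dt = Q(C_in − C).
Rewrite as dC/dt + C/τ = C_in/τ, τ = V/Q = 6.4220 min.
Integrating: C(t) = C_in + (C₀ − C_in) e^(−t/τ).
C(8.36) = 0.00862 + (2.93 − 0.00862)·e^(−8.36/6.4220) = 0.00862 + (2.9214)·0.27205 = 0.80338 mg/L.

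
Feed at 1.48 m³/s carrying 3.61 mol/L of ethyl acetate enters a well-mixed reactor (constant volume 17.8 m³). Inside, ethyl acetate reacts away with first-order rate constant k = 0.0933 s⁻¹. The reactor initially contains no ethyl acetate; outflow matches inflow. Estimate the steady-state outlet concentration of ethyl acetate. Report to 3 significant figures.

Species balance: V dC/dt = Q C_in − Q C − k V C.
At steady state: 0 = Q C_in − (Q + kV) C_ss, so C_ss = Q C_in/(Q + kV).
C_ss = 1.48·3.61/(1.48 + 0.0933·17.8) = 5.3428/3.1407 = 1.7011 mol/L.

1.70 mol/L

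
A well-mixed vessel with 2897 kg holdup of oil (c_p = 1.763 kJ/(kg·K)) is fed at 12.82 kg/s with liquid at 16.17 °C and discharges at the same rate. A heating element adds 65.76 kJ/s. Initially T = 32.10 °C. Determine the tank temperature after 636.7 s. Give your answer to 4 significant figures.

19.86 °C

M c_p dT/dt = ṁ c_p (T_in − T) + Q̇.
τ = M/ṁ = 225.975 s; T_ss = T_in + Q̇/(ṁ c_p) = 16.17 + 65.76/(12.82·1.763) = 19.0795 °C.
T approaches T_ss exponentially: T(t) = T_ss + (T₀ − T_ss) e^(−t/τ).
T(636.7) = 19.0795 + (13.0205)·e^(−636.7/225.975) = 19.0795 + (13.0205)·0.0597511 = 19.8575 °C.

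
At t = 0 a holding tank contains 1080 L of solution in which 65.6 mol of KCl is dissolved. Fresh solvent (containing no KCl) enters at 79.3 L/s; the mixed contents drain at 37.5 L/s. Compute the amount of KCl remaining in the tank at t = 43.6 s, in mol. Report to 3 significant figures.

27.0 mol

Total volume: dV/dt = Q_in − Q_out = 41.800 L/s, so V(t) = 1080 + 41.800 t and V(43.6) = 2902.5 L.
Solute balance: dm/dt = 0 − Q_out C = −Q_out m/V(t).
Separate: dm/m = −Q_out dt/V(t) ⇒ ln(m/m₀) = −(Q_out/(Q_in−Q_out)) ln(V/V₀).
m = m₀ (V₀/V)^(Q_out/(Q_in−Q_out)) = 65.6 × (1080/2902.5)^(0.89713) = 27.022 mol.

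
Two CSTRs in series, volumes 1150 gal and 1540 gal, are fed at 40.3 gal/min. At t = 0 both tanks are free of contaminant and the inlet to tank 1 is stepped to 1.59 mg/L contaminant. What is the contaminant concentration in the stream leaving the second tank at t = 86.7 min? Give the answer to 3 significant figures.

Species balance on tank i: dCᵢ/dt = (Cᵢ₋₁ − Cᵢ)/τᵢ with τᵢ = Vᵢ/Q.
τ₁ = 1150/40.3 = 28.536 min; τ₂ = 1540/40.3 = 38.213 min.
Solving the cascade with C₁(0)=C₂(0)=0 gives C₂(t) = C_in[1 − (τ₁ e^(−t/τ₁) − τ₂ e^(−t/τ₂))/(τ₁ − τ₂)].
At t = 86.7: e^(−t/τ₁) = 0.047918, e^(−t/τ₂) = 0.10343.
C₂ = 1.59·[1 − (28.536·0.047918 − 38.213·0.10343)/(-9.6774)] = 1.59·0.73287 = 1.1653 mg/L.

1.17 mg/L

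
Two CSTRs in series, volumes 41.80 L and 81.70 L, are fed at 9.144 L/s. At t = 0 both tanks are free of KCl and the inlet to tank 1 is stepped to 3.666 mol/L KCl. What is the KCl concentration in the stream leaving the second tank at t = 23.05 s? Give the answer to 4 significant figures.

Species balance on tank i: dCᵢ/dt = (Cᵢ₋₁ − Cᵢ)/τᵢ with τᵢ = Vᵢ/Q.
τ₁ = 41.80/9.144 = 4.57130 s; τ₂ = 81.70/9.144 = 8.93482 s.
Tank 1: C₁ = C_in(1 − e^(−t/τ₁)). Tank 2 (τ₁ ≠ τ₂): C₂ = C_in[1 − (τ₁ e^(−t/τ₁) − τ₂ e^(−t/τ₂))/(τ₁ − τ₂)].
At t = 23.05: e^(−t/τ₁) = 0.00645871, e^(−t/τ₂) = 0.0757896.
C₂ = 3.666·[1 − (4.57130·0.00645871 − 8.93482·0.0757896)/(-4.36352)] = 3.666·0.851578 = 3.12189 mol/L.

3.122 mol/L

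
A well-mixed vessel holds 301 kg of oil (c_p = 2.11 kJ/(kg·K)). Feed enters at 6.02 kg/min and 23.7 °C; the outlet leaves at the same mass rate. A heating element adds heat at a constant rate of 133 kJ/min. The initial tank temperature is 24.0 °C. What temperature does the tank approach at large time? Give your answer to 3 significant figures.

34.2 °C

Heat balance on the well-mixed liquid: M c_p dT/dt = ṁ c_p (T_in − T) + 133.
At steady state dT/dt = 0 ⇒ T_ss = T_in + Q̇/(ṁ c_p) = 23.7 + 133/(6.02·2.11) = 34.171 °C.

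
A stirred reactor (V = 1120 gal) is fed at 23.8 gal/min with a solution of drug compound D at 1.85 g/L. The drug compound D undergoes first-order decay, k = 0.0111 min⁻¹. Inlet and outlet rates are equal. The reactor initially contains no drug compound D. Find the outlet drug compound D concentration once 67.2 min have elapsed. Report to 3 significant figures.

V dC/dt = Q(C_in − C) − k V C.
dC/dt = (Q/V) C_in − (Q/V + k) C; effective rate a = Q/V + k = 0.021250 + 0.0111 = 0.032350 min⁻¹.
C_ss = Q C_in/(Q + kV) = 1.2152 g/L; C(t) = C_ss + (C₀ − C_ss) e^(−a t).
C(67.2) = 1.2152 + (-1.2152)·e^(−0.032350·67.2) = 1.2152 + (-1.2152)·0.11373 = 1.0770 g/L.

1.08 g/L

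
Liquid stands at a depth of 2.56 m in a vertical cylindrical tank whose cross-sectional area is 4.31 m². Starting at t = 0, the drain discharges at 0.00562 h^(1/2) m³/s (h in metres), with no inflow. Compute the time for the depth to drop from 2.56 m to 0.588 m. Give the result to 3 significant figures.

Accumulation of liquid (constant cross-section A): A dh/dt = −0.00562 √h.
∫ h^(−1/2) dh = −(0.00562/A) ∫ dt, giving 2√h = 2√h₀ − (0.00562/A) t.
t = 2A(√h₀ − √h)/0.00562 = 2·4.31·(√2.56 − √0.588)/0.00562
  = 8.6200 × (1.6000 − 0.76681) / 0.00562 = 1278.0 s.

1280 s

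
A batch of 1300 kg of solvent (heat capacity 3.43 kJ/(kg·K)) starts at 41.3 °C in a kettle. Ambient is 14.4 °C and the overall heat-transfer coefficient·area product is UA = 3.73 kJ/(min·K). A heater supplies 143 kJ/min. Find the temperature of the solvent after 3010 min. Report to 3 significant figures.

51.8 °C

Lumped-capacitance energy balance: M c_p dT/dt = UA(T_amb − T) + Q̇.
dT/dt = (T_ss − T)/τ with T_ss = T_amb + Q̇/UA = 14.4 + 143/3.73 = 52.738 °C, τ = M c_p/UA = 1300·3.43/3.73 = 1195.4 min.
This is linear first-order; T(t) = T_ss + (T₀ − T_ss) e^(−t/τ).
T(3010) = 52.738 + (-11.438)·0.080629 = 51.816 °C.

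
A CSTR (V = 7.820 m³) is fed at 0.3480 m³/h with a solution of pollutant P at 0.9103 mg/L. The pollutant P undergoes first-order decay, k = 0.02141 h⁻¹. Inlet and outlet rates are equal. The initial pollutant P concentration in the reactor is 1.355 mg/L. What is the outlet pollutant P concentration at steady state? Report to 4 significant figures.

Accumulation = in − out − consumed: V dC/dt = Q C_in − Q C − k V C.
At steady state: 0 = Q C_in − (Q + kV) C_ss, so C_ss = Q C_in/(Q + kV).
C_ss = 0.3480·0.9103/(0.3480 + 0.02141·7.820) = 0.316784/0.515426 = 0.614607 mg/L.

0.6146 mg/L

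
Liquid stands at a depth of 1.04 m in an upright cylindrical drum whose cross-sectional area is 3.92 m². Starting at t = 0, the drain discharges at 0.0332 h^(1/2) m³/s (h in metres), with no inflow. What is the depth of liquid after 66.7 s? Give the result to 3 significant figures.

A dh/dt = −Q_out = −0.0332 √h.
Separate and integrate: 2(√h − √h₀) = −(0.0332/A) t.
√h = √1.04 − 0.0332·66.7/(2·3.92) = 1.0198 − 0.28245 = 0.73735.
h = 0.73735² = 0.54368 m.

0.544 m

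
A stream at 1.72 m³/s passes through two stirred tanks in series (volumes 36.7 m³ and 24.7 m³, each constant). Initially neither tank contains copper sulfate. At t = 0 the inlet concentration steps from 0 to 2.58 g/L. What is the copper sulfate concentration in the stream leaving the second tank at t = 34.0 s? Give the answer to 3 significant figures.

1.47 g/L

Time constants: τᵢ = Vᵢ/Q for each well-mixed tank.
τ₁ = 36.7/1.72 = 21.337 s; τ₂ = 24.7/1.72 = 14.360 s.
Solving the cascade with C₁(0)=C₂(0)=0 gives C₂(t) = C_in[1 − (τ₁ e^(−t/τ₁) − τ₂ e^(−t/τ₂))/(τ₁ − τ₂)].
At t = 34.0: e^(−t/τ₁) = 0.20322, e^(−t/τ₂) = 0.093704.
C₂ = 2.58·[1 − (21.337·0.20322 − 14.360·0.093704)/(6.9767)] = 2.58·0.57136 = 1.4741 g/L.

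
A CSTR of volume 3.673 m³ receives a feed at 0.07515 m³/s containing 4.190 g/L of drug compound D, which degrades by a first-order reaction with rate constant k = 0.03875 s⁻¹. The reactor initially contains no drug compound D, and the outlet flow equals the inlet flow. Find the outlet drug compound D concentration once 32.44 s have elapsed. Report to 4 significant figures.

1.236 g/L

Species balance: V dC/dt = Q C_in − Q C − k V C.
dC/dt = (Q/V) C_in − (Q/V + k) C; effective rate a = Q/V + k = 0.0204601 + 0.03875 = 0.0592101 s⁻¹.
C_ss = Q C_in/(Q + kV) = 1.44786 g/L; C(t) = C_ss + (C₀ − C_ss) e^(−a t).
C(32.44) = 1.44786 + (-1.44786)·e^(−0.0592101·32.44) = 1.44786 + (-1.44786)·0.146493 = 1.23576 g/L.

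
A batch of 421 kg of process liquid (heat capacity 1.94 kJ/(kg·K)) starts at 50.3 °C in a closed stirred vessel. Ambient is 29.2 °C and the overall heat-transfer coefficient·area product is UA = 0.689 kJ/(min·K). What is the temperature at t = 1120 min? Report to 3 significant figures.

37.4 °C

Lumped-capacitance energy balance: M c_p dT/dt = UA(T_amb − T).
dT/dt = (T_ss − T)/τ with T_ss = T_amb = 29.200 °C, τ = M c_p/UA = 421·1.94/0.689 = 1185.4 min.
Solution: T(t) = T_ss + (T₀ − T_ss) e^(−t/τ).
T(1120) = 29.200 + (21.100)·0.38875 = 37.403 °C.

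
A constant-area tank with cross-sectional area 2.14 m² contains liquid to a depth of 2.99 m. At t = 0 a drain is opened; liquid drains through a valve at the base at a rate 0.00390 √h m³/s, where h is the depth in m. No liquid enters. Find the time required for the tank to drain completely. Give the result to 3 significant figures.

Mass balance (ρ constant): A dh/dt = −0.00390 √h.
Separate and integrate: 2(√h − √h₀) = −(0.00390/A) t.
Tank is empty when √h = 0: t_empty = 2A√h₀/0.00390.
t_empty = 2·2.14·√2.99/0.00390 = 4.2800·1.7292/0.00390 = 1897.6 s.

1900 s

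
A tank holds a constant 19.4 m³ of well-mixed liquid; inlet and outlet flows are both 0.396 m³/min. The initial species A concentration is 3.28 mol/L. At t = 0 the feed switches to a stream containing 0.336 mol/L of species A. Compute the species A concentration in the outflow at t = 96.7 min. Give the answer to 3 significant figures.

0.745 mol/L

Accumulation = in − out for the solute gives V dC/dt = Q(C_in − C).
Rewrite as dC/dt + C/τ = C_in/τ, τ = V/Q = 48.990 min.
Integrating: C(t) = C_in + (C₀ − C_in) e^(−t/τ).
C(96.7) = 0.336 + (3.28 − 0.336)·e^(−96.7/48.990) = 0.336 + (2.9440)·0.13892 = 0.74497 mol/L.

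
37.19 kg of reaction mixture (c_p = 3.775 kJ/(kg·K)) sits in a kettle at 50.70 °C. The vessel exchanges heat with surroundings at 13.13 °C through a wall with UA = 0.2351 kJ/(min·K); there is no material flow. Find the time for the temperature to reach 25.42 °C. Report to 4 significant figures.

M c_p dT/dt = −UA(T − T_amb).
τ = M c_p/UA = 597.160 min; T_ss = T_amb = 13.1300 °C.
T(t) = T_ss + (T₀ − T_ss)e^(−t/τ); set T = 25.42:
t = −τ ln[(T − T_ss)/(T₀ − T_ss)] = −597.160 · ln(0.327123) = 667.278 min.

667.3 min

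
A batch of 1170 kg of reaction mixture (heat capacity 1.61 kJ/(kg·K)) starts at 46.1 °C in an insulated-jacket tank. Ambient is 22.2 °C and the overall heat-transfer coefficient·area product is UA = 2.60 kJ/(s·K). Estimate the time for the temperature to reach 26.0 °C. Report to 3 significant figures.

1330 s

M c_p dT/dt = −UA(T − T_amb).
τ = M c_p/UA = 724.50 s; T_ss = T_amb = 22.200 °C.
T(t) = T_ss + (T₀ − T_ss)e^(−t/τ); set T = 26.0:
t = −τ ln[(T − T_ss)/(T₀ − T_ss)] = −724.50 · ln(0.15900) = 1332.3 s.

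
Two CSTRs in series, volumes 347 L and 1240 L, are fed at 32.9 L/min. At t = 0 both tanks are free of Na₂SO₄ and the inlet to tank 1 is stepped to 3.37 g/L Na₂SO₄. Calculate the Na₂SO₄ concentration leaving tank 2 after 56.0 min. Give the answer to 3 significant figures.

2.32 g/L

Time constants: τᵢ = Vᵢ/Q for each well-mixed tank.
τ₁ = 347/32.9 = 10.547 min; τ₂ = 1240/32.9 = 37.690 min.
Tank 1: C₁ = C_in(1 − e^(−t/τ₁)). Tank 2 (τ₁ ≠ τ₂): C₂ = C_in[1 − (τ₁ e^(−t/τ₁) − τ₂ e^(−t/τ₂))/(τ₁ − τ₂)].
At t = 56.0: e^(−t/τ₁) = 0.0049443, e^(−t/τ₂) = 0.22632.
C₂ = 3.37·[1 − (10.547·0.0049443 − 37.690·0.22632)/(-27.143)] = 3.37·0.68766 = 2.3174 g/L.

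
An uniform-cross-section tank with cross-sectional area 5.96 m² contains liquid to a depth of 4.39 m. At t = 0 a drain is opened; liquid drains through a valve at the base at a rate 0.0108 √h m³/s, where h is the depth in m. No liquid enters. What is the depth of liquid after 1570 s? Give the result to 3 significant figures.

0.453 m

Mass balance (ρ constant): A dh/dt = −0.0108 √h.
Separate and integrate: 2(√h − √h₀) = −(0.0108/A) t.
√h = √4.39 − 0.0108·1570/(2·5.96) = 2.0952 − 1.4225 = 0.67275.
h = 0.67275² = 0.45259 m.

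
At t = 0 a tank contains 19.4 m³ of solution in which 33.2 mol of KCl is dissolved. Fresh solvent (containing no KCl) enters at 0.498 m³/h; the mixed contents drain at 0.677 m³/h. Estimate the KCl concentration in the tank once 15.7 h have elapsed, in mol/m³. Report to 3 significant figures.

Let m(t) be the amount of KCl. Volume: V(t) = V₀ + (Q_in − Q_out) t = 19.4 − 0.17900 t; V(15.7) = 16.590 m³.
Solute balance: dm/dt = 0 − Q_out C = −Q_out m/V(t).
Separate: dm/m = −Q_out dt/V(t) ⇒ ln(m/m₀) = −(Q_out/(Q_in−Q_out)) ln(V/V₀).
m = m₀ (V₀/V)^(Q_out/(Q_in−Q_out)) = 33.2 × (19.4/16.590)^(-3.7821) = 18.369 mol.
C = m/V = 18.369/16.590 = 1.1073 mol/m³.

1.11 mol/m³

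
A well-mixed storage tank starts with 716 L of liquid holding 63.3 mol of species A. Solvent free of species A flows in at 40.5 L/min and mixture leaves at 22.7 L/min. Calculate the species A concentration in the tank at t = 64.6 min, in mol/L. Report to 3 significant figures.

0.0100 mol/L

Total volume: dV/dt = Q_in − Q_out = 17.800 L/min, so V(t) = 716 + 17.800 t and V(64.6) = 1865.9 L.
No species A enters, so dm/dt = −Q_out · (m/V).
Separate: dm/m = −Q_out dt/V(t) ⇒ ln(m/m₀) = −(Q_out/(Q_in−Q_out)) ln(V/V₀).
m = m₀ (V₀/V)^(Q_out/(Q_in−Q_out)) = 63.3 × (716/1865.9)^(1.2753) = 18.661 mol.
C = m/V = 18.661/1865.9 = 0.010001 mol/L.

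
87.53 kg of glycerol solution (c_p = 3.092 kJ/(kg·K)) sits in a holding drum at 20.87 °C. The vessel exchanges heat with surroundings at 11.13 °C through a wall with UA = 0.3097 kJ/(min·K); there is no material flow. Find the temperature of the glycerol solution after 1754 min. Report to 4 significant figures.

Lumped-capacitance energy balance: M c_p dT/dt = UA(T_amb − T).
dT/dt = (T_ss − T)/τ with T_ss = T_amb = 11.1300 °C, τ = M c_p/UA = 87.53·3.092/0.3097 = 873.887 min.
This is linear first-order; T(t) = T_ss + (T₀ − T_ss) e^(−t/τ).
T(1754) = 11.1300 + (9.74000)·0.134374 = 12.4388 °C.

12.44 °C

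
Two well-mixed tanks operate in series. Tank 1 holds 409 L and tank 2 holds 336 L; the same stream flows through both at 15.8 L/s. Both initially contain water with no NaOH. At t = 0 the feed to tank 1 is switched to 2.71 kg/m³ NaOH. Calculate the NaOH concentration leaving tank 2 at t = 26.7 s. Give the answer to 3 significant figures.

0.851 kg/m³

Time constants: τᵢ = Vᵢ/Q for each well-mixed tank.
τ₁ = 409/15.8 = 25.886 s; τ₂ = 336/15.8 = 21.266 s.
Tank 1: C₁ = C_in(1 − e^(−t/τ₁)). Tank 2 (τ₁ ≠ τ₂): C₂ = C_in[1 − (τ₁ e^(−t/τ₁) − τ₂ e^(−t/τ₂))/(τ₁ − τ₂)].
At t = 26.7: e^(−t/τ₁) = 0.35649, e^(−t/τ₂) = 0.28492.
C₂ = 2.71·[1 − (25.886·0.35649 − 21.266·0.28492)/(4.6203)] = 2.71·0.31409 = 0.85119 kg/m³.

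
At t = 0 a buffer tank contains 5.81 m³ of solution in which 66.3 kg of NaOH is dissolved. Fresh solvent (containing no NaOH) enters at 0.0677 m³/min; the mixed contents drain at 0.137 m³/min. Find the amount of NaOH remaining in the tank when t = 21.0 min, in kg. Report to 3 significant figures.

Total volume: dV/dt = Q_in − Q_out = -0.069300 m³/min, so V(t) = 5.81 − 0.069300 t and V(21.0) = 4.3547 m³.
Solute balance: dm/dt = 0 − Q_out C = −Q_out m/V(t).
dm/m = −Q_out dt/(V₀ − 0.069300 t); integrating gives ln(m/m₀) = −(Q_out/(Q_in−Q_out)) ln(V/V₀).
m = m₀ (V₀/V)^(Q_out/(Q_in−Q_out)) = 66.3 × (5.81/4.3547)^(-1.9769) = 37.495 kg.

37.5 kg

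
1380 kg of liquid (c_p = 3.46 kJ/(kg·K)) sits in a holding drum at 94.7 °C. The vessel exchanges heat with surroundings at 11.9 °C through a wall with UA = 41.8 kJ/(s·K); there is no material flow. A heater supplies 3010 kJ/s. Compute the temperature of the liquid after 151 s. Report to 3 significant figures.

Lumped-capacitance energy balance: M c_p dT/dt = UA(T_amb − T) + Q̇.
dT/dt = (T_ss − T)/τ with T_ss = T_amb + Q̇/UA = 11.9 + 3010/41.8 = 83.910 °C, τ = M c_p/UA = 1380·3.46/41.8 = 114.23 s.
T approaches T_ss exponentially: T(t) = T_ss + (T₀ − T_ss) e^(−t/τ).
T(151) = 83.910 + (10.790)·0.26663 = 86.787 °C.

86.8 °C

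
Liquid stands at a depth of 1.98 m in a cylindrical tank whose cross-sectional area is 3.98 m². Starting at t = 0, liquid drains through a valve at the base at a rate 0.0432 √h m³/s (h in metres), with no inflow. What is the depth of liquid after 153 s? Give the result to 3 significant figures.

With no inflow, A dh/dt = −0.0432 √h.
This is separable: 2 d(√h)/dt = −0.0432/A, so √h = √h₀ − (0.0432/(2A)) t.
√h = √1.98 − 0.0432·153/(2·3.98) = 1.4071 − 0.83035 = 0.57677.
h = 0.57677² = 0.33267 m.

0.333 m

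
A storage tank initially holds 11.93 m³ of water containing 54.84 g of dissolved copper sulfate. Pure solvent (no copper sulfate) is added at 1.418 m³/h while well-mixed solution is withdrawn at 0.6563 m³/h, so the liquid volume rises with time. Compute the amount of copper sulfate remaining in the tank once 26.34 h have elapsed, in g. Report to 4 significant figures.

23.44 g

Total volume: dV/dt = Q_in − Q_out = 0.761700 m³/h, so V(t) = 11.93 + 0.761700 t and V(26.34) = 31.9932 m³.
No copper sulfate enters, so dm/dt = −Q_out · (m/V).
Separate: dm/m = −Q_out dt/V(t) ⇒ ln(m/m₀) = −(Q_out/(Q_in−Q_out)) ln(V/V₀).
m = m₀ (V₀/V)^(Q_out/(Q_in−Q_out)) = 54.84 × (11.93/31.9932)^(0.861625) = 23.4403 g.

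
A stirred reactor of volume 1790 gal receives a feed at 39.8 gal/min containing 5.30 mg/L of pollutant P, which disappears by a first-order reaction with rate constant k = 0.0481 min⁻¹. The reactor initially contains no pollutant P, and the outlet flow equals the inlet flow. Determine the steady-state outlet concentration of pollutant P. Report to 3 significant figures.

Species balance: V dC/dt = Q C_in − Q C − k V C.
At steady state: 0 = Q C_in − (Q + kV) C_ss, so C_ss = Q C_in/(Q + kV).
C_ss = 39.8·5.30/(39.8 + 0.0481·1790) = 210.94/125.90 = 1.6755 mg/L.

1.68 mg/L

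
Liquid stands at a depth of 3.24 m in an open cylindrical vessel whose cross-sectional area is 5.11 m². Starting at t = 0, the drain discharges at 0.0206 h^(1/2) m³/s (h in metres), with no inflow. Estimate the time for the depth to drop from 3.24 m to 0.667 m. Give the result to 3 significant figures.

488 s

With no inflow, A dh/dt = −0.0206 √h.
∫ h^(−1/2) dh = −(0.0206/A) ∫ dt, giving 2√h = 2√h₀ − (0.0206/A) t.
t = 2A(√h₀ − √h)/0.0206 = 2·5.11·(√3.24 − √0.667)/0.0206
  = 10.220 × (1.8000 − 0.81670) / 0.0206 = 487.83 s.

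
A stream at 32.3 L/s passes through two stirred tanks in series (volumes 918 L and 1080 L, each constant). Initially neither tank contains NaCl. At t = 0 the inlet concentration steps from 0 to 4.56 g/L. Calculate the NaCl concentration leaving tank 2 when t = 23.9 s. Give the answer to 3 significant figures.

Each tank obeys Vᵢ dCᵢ/dt = Q(Cᵢ₋₁ − Cᵢ), so τᵢ = Vᵢ/Q.
τ₁ = 918/32.3 = 28.421 s; τ₂ = 1080/32.3 = 33.437 s.
Tank 1: C₁ = C_in(1 − e^(−t/τ₁)). Tank 2 (τ₁ ≠ τ₂): C₂ = C_in[1 − (τ₁ e^(−t/τ₁) − τ₂ e^(−t/τ₂))/(τ₁ − τ₂)].
At t = 23.9: e^(−t/τ₁) = 0.43131, e^(−t/τ₂) = 0.48930.
C₂ = 4.56·[1 − (28.421·0.43131 − 33.437·0.48930)/(-5.0155)] = 4.56·0.18212 = 0.83047 g/L.

0.830 g/L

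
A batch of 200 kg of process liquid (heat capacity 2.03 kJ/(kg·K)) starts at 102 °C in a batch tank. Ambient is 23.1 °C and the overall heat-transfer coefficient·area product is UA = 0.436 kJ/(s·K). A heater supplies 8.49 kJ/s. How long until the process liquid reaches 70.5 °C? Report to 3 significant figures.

703 s

Lumped-capacitance energy balance: M c_p dT/dt = UA(T_amb − T) + Q̇.
τ = M c_p/UA = 931.19 s; T_ss = T_amb + Q̇/UA = 23.1 + 8.49/0.436 = 42.572 °C.
T(t) = T_ss + (T₀ − T_ss)e^(−t/τ); set T = 70.5:
t = −τ ln[(T − T_ss)/(T₀ − T_ss)] = −931.19 · ln(0.46994) = 703.19 s.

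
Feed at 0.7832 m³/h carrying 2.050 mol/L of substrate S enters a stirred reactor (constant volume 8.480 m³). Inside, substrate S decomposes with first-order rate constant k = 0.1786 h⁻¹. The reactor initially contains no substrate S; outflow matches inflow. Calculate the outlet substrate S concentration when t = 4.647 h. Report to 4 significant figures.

V dC/dt = Q(C_in − C) − k V C.
This is linear with rate a = Q/V + k = 0.270958 h⁻¹.
C_ss = Q C_in/(Q + kV) = 0.698760 mol/L; C(t) = C_ss + (C₀ − C_ss) e^(−a t).
C(4.647) = 0.698760 + (-0.698760)·e^(−0.270958·4.647) = 0.698760 + (-0.698760)·0.283897 = 0.500384 mol/L.

0.5004 mol/L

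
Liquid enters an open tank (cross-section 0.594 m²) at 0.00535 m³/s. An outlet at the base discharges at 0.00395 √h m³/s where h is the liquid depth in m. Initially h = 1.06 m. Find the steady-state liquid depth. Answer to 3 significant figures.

1.83 m

A dh/dt = Q_in − 0.00395 √h. Steady state requires inflow = outflow:
Q_in = 0.00395 √h_ss ⇒ √h_ss = 0.00535/0.00395 = 1.3544.
h_ss = 1.3544² = 1.8345 m. (Since h₀ = 1.06 m < h_ss, the level will rise toward this value.)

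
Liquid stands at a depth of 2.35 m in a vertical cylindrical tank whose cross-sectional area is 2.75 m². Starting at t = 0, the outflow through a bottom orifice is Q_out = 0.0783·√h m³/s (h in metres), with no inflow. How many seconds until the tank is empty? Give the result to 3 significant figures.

With no inflow, A dh/dt = −0.0783 √h.
Separate and integrate: 2(√h − √h₀) = −(0.0783/A) t.
Set h = 0: 2√h₀ = (0.0783/A) t_empty ⇒ t_empty = 2A√h₀/0.0783.
t_empty = 2·2.75·√2.35/0.0783 = 5.5000·1.5330/0.0783 = 107.68 s.

108 s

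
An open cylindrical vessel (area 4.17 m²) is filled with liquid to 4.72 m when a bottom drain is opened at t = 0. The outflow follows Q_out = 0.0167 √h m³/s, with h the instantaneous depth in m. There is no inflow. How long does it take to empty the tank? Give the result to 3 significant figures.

With no inflow, A dh/dt = −0.0167 √h.
Separate and integrate: 2(√h − √h₀) = −(0.0167/A) t.
Tank is empty when √h = 0: t_empty = 2A√h₀/0.0167.
t_empty = 2·4.17·√4.72/0.0167 = 8.3400·2.1726/0.0167 = 1085.0 s.

1080 s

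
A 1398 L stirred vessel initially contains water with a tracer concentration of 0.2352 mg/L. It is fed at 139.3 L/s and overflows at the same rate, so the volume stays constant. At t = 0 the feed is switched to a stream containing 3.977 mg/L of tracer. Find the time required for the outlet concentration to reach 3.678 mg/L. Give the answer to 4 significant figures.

Species balance: V dC/dt = Q(C_in − C) ⇒ τ = V/Q = 10.0359 s.
C(t) = C_in + (C₀ − C_in) e^(−t/τ). Set C = 3.678 and solve for t:
e^(−t/τ) = (C − C_in)/(C₀ − C_in) = (3.678 − 3.977)/(0.2352 − 3.977) = 0.0799081
t = −τ ln(…) = 10.0359 × 2.52688 = 25.3595 s.

25.36 s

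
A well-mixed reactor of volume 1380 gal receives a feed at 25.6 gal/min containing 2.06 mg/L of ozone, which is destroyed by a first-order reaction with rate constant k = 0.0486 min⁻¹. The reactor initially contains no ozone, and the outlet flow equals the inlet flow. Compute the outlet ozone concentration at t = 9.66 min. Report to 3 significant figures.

Accumulation = in − out − consumed: V dC/dt = Q C_in − Q C − k V C.
This is linear with rate a = Q/V + k = 0.067151 min⁻¹.
C_ss = Q C_in/(Q + kV) = 0.56909 mg/L; C(t) = C_ss + (C₀ − C_ss) e^(−a t).
C(9.66) = 0.56909 + (-0.56909)·e^(−0.067151·9.66) = 0.56909 + (-0.56909)·0.52274 = 0.27160 mg/L.

0.272 mg/L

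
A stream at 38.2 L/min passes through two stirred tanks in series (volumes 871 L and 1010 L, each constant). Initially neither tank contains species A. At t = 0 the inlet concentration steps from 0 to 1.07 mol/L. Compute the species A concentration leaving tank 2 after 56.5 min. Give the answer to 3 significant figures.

Time constants: τᵢ = Vᵢ/Q for each well-mixed tank.
τ₁ = 871/38.2 = 22.801 min; τ₂ = 1010/38.2 = 26.440 min.
Tank 1: C₁ = C_in(1 − e^(−t/τ₁)). Tank 2 (τ₁ ≠ τ₂): C₂ = C_in[1 − (τ₁ e^(−t/τ₁) − τ₂ e^(−t/τ₂))/(τ₁ − τ₂)].
At t = 56.5: e^(−t/τ₁) = 0.083915, e^(−t/τ₂) = 0.11802.
C₂ = 1.07·[1 − (22.801·0.083915 − 26.440·0.11802)/(-3.6387)] = 1.07·0.66829 = 0.71507 mol/L.

0.715 mol/L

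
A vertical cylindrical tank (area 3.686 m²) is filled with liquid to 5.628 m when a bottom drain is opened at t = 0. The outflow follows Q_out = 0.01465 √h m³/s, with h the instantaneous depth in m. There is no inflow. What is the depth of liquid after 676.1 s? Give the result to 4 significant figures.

1.058 m

Unsteady balance on liquid volume: A dh/dt = −0.01465 √h.
This is separable: 2 d(√h)/dt = −0.01465/A, so √h = √h₀ − (0.01465/(2A)) t.
√h = √5.628 − 0.01465·676.1/(2·3.686) = 2.37234 − 1.34358 = 1.02876.
h = 1.02876² = 1.05835 m.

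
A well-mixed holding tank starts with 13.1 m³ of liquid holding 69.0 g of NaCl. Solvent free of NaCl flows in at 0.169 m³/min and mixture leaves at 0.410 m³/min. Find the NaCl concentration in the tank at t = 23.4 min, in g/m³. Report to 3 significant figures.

3.55 g/m³

Let m(t) be the amount of NaCl. Volume: V(t) = V₀ + (Q_in − Q_out) t = 13.1 − 0.24100 t; V(23.4) = 7.4606 m³.
Solute balance: dm/dt = 0 − Q_out C = −Q_out m/V(t).
dm/m = −Q_out dt/(V₀ − 0.24100 t); integrating gives ln(m/m₀) = −(Q_out/(Q_in−Q_out)) ln(V/V₀).
m = m₀ (V₀/V)^(Q_out/(Q_in−Q_out)) = 69.0 × (13.1/7.4606)^(-1.7012) = 26.479 g.
C = m/V = 26.479/7.4606 = 3.5492 g/m³.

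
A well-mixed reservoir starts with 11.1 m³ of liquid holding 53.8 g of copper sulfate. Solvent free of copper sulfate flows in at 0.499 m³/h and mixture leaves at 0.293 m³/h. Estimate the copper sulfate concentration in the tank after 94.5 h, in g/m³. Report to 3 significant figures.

Let m(t) be the amount of copper sulfate. Volume: V(t) = V₀ + (Q_in − Q_out) t = 11.1 + 0.20600 t; V(94.5) = 30.567 m³.
Solute balance: dm/dt = 0 − Q_out C = −Q_out m/V(t).
Separate: dm/m = −Q_out dt/V(t) ⇒ ln(m/m₀) = −(Q_out/(Q_in−Q_out)) ln(V/V₀).
m = m₀ (V₀/V)^(Q_out/(Q_in−Q_out)) = 53.8 × (11.1/30.567)^(1.4223) = 12.737 g.
C = m/V = 12.737/30.567 = 0.41668 g/m³.

0.417 g/m³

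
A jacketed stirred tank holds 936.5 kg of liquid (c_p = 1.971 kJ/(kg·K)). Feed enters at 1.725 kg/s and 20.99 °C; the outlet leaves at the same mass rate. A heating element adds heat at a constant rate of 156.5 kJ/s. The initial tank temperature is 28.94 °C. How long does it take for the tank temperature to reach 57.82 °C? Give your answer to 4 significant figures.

Heat balance on the well-mixed liquid: M c_p dT/dt = ṁ c_p (T_in − T) + 156.5.
τ = M/ṁ = 542.899 s; T_ss = T_in + Q̇/(ṁ c_p) = 67.0198 °C.
T(t) = T_ss + (T₀ − T_ss) e^(−t/τ). Set T = 57.82:
e^(−t/τ) = (57.82 − 67.0198)/(28.94 − 67.0198) = 0.241592
t = −542.899 · ln(0.241592) = 771.191 s.

771.2 s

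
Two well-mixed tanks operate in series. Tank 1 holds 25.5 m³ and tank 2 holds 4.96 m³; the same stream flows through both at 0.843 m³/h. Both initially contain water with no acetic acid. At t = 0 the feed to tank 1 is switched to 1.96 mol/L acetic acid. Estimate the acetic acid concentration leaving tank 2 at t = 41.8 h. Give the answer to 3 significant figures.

1.35 mol/L

Time constants: τᵢ = Vᵢ/Q for each well-mixed tank.
τ₁ = 25.5/0.843 = 30.249 h; τ₂ = 4.96/0.843 = 5.8837 h.
Solving the cascade with C₁(0)=C₂(0)=0 gives C₂(t) = C_in[1 − (τ₁ e^(−t/τ₁) − τ₂ e^(−t/τ₂))/(τ₁ − τ₂)].
At t = 41.8: e^(−t/τ₁) = 0.25111, e^(−t/τ₂) = 0.00082155.
C₂ = 1.96·[1 − (30.249·0.25111 − 5.8837·0.00082155)/(24.365)] = 1.96·0.68845 = 1.3494 mol/L.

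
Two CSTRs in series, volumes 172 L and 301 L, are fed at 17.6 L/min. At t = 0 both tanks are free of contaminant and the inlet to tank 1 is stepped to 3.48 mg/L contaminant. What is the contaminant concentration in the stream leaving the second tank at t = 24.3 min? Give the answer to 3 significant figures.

Time constants: τᵢ = Vᵢ/Q for each well-mixed tank.
τ₁ = 172/17.6 = 9.7727 min; τ₂ = 301/17.6 = 17.102 min.
Solving the cascade with C₁(0)=C₂(0)=0 gives C₂(t) = C_in[1 − (τ₁ e^(−t/τ₁) − τ₂ e^(−t/τ₂))/(τ₁ − τ₂)].
At t = 24.3: e^(−t/τ₁) = 0.083200, e^(−t/τ₂) = 0.24151.
C₂ = 3.48·[1 − (9.7727·0.083200 − 17.102·0.24151)/(-7.3295)] = 3.48·0.54742 = 1.9050 mg/L.

1.91 mg/L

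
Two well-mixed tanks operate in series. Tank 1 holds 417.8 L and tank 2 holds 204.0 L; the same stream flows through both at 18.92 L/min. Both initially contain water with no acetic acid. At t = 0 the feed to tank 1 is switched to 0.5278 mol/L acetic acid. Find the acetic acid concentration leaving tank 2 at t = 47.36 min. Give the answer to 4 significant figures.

Species balance on tank i: dCᵢ/dt = (Cᵢ₋₁ − Cᵢ)/τᵢ with τᵢ = Vᵢ/Q.
τ₁ = 417.8/18.92 = 22.0825 min; τ₂ = 204.0/18.92 = 10.7822 min.
Solving the cascade with C₁(0)=C₂(0)=0 gives C₂(t) = C_in[1 − (τ₁ e^(−t/τ₁) − τ₂ e^(−t/τ₂))/(τ₁ − τ₂)].
At t = 47.36: e^(−t/τ₁) = 0.117104, e^(−t/τ₂) = 0.0123709.
C₂ = 0.5278·[1 − (22.0825·0.117104 − 10.7822·0.0123709)/(11.3002)] = 0.5278·0.782963 = 0.413248 mol/L.

0.4132 mol/L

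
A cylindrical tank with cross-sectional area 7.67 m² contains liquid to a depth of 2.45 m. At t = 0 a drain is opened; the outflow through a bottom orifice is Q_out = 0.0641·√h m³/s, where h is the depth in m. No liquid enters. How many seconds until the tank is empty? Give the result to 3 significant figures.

375 s

Accumulation of liquid (constant cross-section A): A dh/dt = −0.0641 √h.
Separate and integrate: 2(√h − √h₀) = −(0.0641/A) t.
Tank is empty when √h = 0: t_empty = 2A√h₀/0.0641.
t_empty = 2·7.67·√2.45/0.0641 = 15.340·1.5652/0.0641 = 374.58 s.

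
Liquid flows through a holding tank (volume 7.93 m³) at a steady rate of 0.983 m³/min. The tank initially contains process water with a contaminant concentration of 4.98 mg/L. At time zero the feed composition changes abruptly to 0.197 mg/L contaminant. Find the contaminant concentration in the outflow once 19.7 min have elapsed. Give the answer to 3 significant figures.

Accumulation = in − out for the solute gives V dC/dt = Q(C_in − C).
So dC/dt = (C_in − C)/τ with τ = V/Q = 7.93/0.983 = 8.0671 min.
Solution: C(t) = C_in + (C₀ − C_in) e^(−t/τ).
C(19.7) = 0.197 + (4.98 − 0.197)·e^(−19.7/8.0671) = 0.197 + (4.7830)·0.086986 = 0.61306 mg/L.

0.613 mg/L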